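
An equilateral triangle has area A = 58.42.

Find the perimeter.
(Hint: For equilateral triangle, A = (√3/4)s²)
A = (√3/4)s²  ⇒  s² = 4A/√3 = 4·58.42/√3 = 233.68/1.73205 ≈ 134.915
s ≈ √134.915 ≈ 11.6153
Perimeter = 3s ≈ 3·11.6153 ≈ 34.8459

Perimeter = 34.85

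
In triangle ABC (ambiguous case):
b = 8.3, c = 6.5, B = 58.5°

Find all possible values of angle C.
b/sin(B) = c/sin(C)  ⇒  sin(C) = c·sin(B)/b = 6.5·sin(58.5°)/8.3
sin(58.5°) ≈ 0.85264
sin(C) ≈ 6.5·0.85264/8.3 ≈ 5.54216/8.3 ≈ 0.66773
Candidate 1: C₁ = arcsin(0.66773) ≈ 41.8921°  →  A = 180° − 58.5° − 41.8921° ≈ 79.6079° > 0, valid
Candidate 2: C₂ = 180° − C₁ ≈ 138.108°  →  A = 180° − 58.5° − 138.108° ≈ -16.6079° ≤ 0, not a valid triangle

C = 41.89° (one solution)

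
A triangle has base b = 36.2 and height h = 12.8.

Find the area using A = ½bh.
A = ½·b·h = ½·36.2·12.8 = ½·463.36 = 231.68

Area = 231.68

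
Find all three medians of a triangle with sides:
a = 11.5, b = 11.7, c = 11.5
Median formula: m_a = ½√(2b² + 2c² − a²) (and cyclically). a² = 132.25, b² = 136.89, c² = 132.25.
m_a = ½√(2·136.89 + 2·132.25 − 132.25) = ½√406.03 ≈ ½·20.1502 ≈ 10.0751
m_b = ½√(2·132.25 + 2·132.25 − 136.89) = ½√392.11 ≈ ½·19.8018 ≈ 9.90088
m_c = ½√(2·132.25 + 2·136.89 − 132.25) = ½√406.03 ≈ ½·20.1502 ≈ 10.0751

m_a = 10.08, m_b = 9.901, m_c = 10.08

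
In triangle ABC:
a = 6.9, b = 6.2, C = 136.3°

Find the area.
Two sides and the included angle (SAS): A = ½·a·b·sin(C) = ½·6.9·6.2·sin(136.3°)
sin(136.3°) ≈ 0.690882
A ≈ ½·42.78·0.690882 = 21.39·0.690882 ≈ 14.778

Area = 14.78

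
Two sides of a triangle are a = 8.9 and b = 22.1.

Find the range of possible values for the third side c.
Triangle inequality: |a − b| < c < a + b
|a − b| = |8.9 − 22.1| = 13.2
a + b = 8.9 + 22.1 = 31

13.2 < c < 31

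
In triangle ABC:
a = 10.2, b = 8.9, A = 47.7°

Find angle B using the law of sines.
a/sin(A) = b/sin(B)  ⇒  sin(B) = b·sin(A)/a = 8.9·sin(47.7°)/10.2
sin(47.7°) ≈ 0.739631
sin(B) ≈ 8.9·0.739631/10.2 ≈ 6.58272/10.2 ≈ 0.645364
B = arcsin(0.645364) ≈ 40.193°
(Since b ≤ a we need B ≤ A, so the obtuse alternative 180° − 40.193° ≈ 139.807° is rejected.)

B = 40.19°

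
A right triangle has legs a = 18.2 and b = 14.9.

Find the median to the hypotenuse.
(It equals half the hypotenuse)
Hypotenuse c = √(a² + b²) = √(331.24 + 222.01) = √553.25 ≈ 23.5213
Median to hypotenuse = c/2 ≈ 23.5213/2 ≈ 11.7606

Median = 11.76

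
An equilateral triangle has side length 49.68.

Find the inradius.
r = Area/s with s the semi-perimeter.
Area = (√3/4)·49.68² = (√3/4)·2468.1024 ≈ 0.433013·2468.1024 ≈ 1068.72
s = 3·49.68/2 = 74.52
r ≈ 1068.72/74.52 ≈ 14.3414
(Equivalently r = side/(2√3) = 49.68/3.4641 ≈ 14.3414.)

r = 14.34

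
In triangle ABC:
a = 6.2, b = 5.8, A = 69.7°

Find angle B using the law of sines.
a/sin(A) = b/sin(B)  ⇒  sin(B) = b·sin(A)/a = 5.8·sin(69.7°)/6.2
sin(69.7°) ≈ 0.937889
sin(B) ≈ 5.8·0.937889/6.2 ≈ 5.43976/6.2 ≈ 0.87738
B = arcsin(0.87738) ≈ 61.3279°
(Since b ≤ a we need B ≤ A, so the obtuse alternative 180° − 61.3279° ≈ 118.672° is rejected.)

B = 61.33°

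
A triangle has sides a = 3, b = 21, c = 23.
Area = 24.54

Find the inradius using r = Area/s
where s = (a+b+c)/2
s = (3 + 21 + 23)/2 = 47/2 = 23.5
r = Area/s = 24.54/23.5 ≈ 1.04426

r = 1.044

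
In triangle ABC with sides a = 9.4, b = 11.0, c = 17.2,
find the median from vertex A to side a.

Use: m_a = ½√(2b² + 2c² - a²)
m_a = ½√(2·11.0² + 2·17.2² − 9.4²) = ½√(2·121 + 2·295.84 − 88.36) = ½√(242 + 591.68 − 88.36) = ½√745.32
√745.32 ≈ 27.3005, so m_a ≈ 13.6503

m_a = 13.65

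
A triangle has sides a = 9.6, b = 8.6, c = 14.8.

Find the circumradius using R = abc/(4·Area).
First find the area with Heron's formula.
s = (9.6 + 8.6 + 14.8)/2 = 16.5
Area = √(s(s−a)(s−b)(s−c)) = √(16.5·6.9·7.9·1.7) ≈ √1529.01 ≈ 39.1025
abc = 9.6·8.6·14.8 = 1221.888
R = abc/(4·Area) ≈ 1221.888/(4·39.1025) = 1221.888/156.41 ≈ 7.81208

R = 7.812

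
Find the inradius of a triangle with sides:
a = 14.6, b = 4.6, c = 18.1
r = Area/s where s is the semi-perimeter.
s = (14.6 + 4.6 + 18.1)/2 = 37.3/2 = 18.65
Area = √(s(s−a)(s−b)(s−c)) = √(18.65·4.05·14.05·0.55) ≈ √583.677 ≈ 24.1594
r ≈ 24.1594/18.65 ≈ 1.29541

r = 1.295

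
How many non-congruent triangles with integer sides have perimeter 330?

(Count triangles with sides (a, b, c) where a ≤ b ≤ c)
Let a ≤ b ≤ c with a + b + c = 330. The only binding inequality is a + b > c, i.e. 330 − c > c, so c < 330/2; and c ≥ 330/3 since c is the largest side.
So 110 ≤ c ≤ 164. For each c, b runs from ⌈(330 − c)/2⌉ up to c (then a = 330 − b − c satisfies 1 ≤ a ≤ b automatically), giving c − ⌈(330 − c)/2⌉ + 1 choices.
Summing over c: 1 + 2 + 4 + 5 + … + 80 + 82  (55 terms, c = 110, …, 164) = 2269
Check (closed form: nearest integer to p²/48 for even p, (p+3)²/48 for odd p): 330²/48 = 108900/48 ≈ 2268.75 → 2269

2269 triangles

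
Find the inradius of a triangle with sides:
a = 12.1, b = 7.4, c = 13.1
r = Area/s where s is the semi-perimeter.
s = (12.1 + 7.4 + 13.1)/2 = 32.6/2 = 16.3
Area = √(s(s−a)(s−b)(s−c)) = √(16.3·4.2·8.9·3.2) ≈ √1949.74 ≈ 44.1559
r ≈ 44.1559/16.3 ≈ 2.70895

r = 2.709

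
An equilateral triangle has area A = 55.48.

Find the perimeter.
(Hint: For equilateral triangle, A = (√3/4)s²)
A = (√3/4)s²  ⇒  s² = 4A/√3 = 4·55.48/√3 = 221.92/1.73205 ≈ 128.126
s ≈ √128.126 ≈ 11.3193
Perimeter = 3s ≈ 3·11.3193 ≈ 33.9578

Perimeter = 33.96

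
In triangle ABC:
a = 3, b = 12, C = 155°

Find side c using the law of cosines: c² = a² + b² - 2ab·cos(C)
c² = 3² + 12² − 2·3·12·cos(155°)
cos(155°) ≈ -0.906308
c² ≈ 9 + 144 − 72·(-0.906308) ≈ 153 + 65.2542 ≈ 218.254
c ≈ √218.254 ≈ 14.7734

c = 14.77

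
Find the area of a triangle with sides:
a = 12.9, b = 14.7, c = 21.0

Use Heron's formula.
s = (12.9 + 14.7 + 21.0)/2 = 48.6/2 = 24.3
s − a = 11.4, s − b = 9.6, s − c = 3.3
s(s−a)(s−b)(s−c) = 24.3·11.4·9.6·3.3 ≈ 8775.99
Area = √8775.99 ≈ 93.6803

Area = 93.68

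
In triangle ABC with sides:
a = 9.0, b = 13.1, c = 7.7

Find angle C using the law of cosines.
c² = a² + b² − 2ab·cos(C)  ⇒  cos(C) = (a² + b² − c²)/(2ab)
cos(C) = (9.0² + 13.1² − 7.7²)/(2·9.0·13.1) = (81 + 171.61 − 59.29)/235.8 = 193.32/235.8 ≈ 0.819847
C = arccos(0.819847) ≈ 34.9305°

C = 34.93°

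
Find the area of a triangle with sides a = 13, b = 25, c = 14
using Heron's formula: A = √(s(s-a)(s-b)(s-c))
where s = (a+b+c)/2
s = (13 + 25 + 14)/2 = 52/2 = 26
s − a = 13, s − b = 1, s − c = 12
s(s−a)(s−b)(s−c) = 26·13·1·12 = 4056
Area = √4056 ≈ 63.6867

s = 26.0, Area = 63.69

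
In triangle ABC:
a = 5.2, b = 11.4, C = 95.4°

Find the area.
Two sides and the included angle (SAS): A = ½·a·b·sin(C) = ½·5.2·11.4·sin(95.4°)
sin(95.4°) ≈ 0.995562
A ≈ ½·59.28·0.995562 = 29.64·0.995562 ≈ 29.5085

Area = 29.51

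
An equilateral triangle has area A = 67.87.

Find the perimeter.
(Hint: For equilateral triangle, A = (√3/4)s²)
A = (√3/4)s²  ⇒  s² = 4A/√3 = 4·67.87/√3 = 271.48/1.73205 ≈ 156.739
s ≈ √156.739 ≈ 12.5195
Perimeter = 3s ≈ 3·12.5195 ≈ 37.5586

Perimeter = 37.56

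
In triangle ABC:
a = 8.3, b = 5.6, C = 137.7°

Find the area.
Two sides and the included angle (SAS): A = ½·a·b·sin(C) = ½·8.3·5.6·sin(137.7°)
sin(137.7°) ≈ 0.673013
A ≈ ½·46.48·0.673013 = 23.24·0.673013 ≈ 15.6408

Area = 15.64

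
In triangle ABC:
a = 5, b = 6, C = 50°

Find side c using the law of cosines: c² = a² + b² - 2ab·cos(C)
c² = 5² + 6² − 2·5·6·cos(50°)
cos(50°) ≈ 0.642788
c² ≈ 25 + 36 − 60·(0.642788) ≈ 61 − 38.5673 ≈ 22.4327
c ≈ √22.4327 ≈ 4.73632

c = 4.736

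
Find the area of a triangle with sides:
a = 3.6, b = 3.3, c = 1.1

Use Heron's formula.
s = (3.6 + 3.3 + 1.1)/2 = 8/2 = 4
s − a = 0.4, s − b = 0.7, s − c = 2.9
s(s−a)(s−b)(s−c) = 4·0.4·0.7·2.9 ≈ 3.248
Area = √3.248 ≈ 1.80222

Area = 1.802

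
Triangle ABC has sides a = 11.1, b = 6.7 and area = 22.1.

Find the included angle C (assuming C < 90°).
Area = ½·a·b·sin(C)  ⇒  sin(C) = 2·Area/(a·b) = 2·22.1/(11.1·6.7) = 44.2/74.37 ≈ 0.594326
C = arcsin(0.594326) ≈ 36.4646° (taking the acute solution since C < 90°)

C = 36.46°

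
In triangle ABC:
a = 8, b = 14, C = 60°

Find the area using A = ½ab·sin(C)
A = ½·a·b·sin(C) = ½·8·14·sin(60°)
sin(60°) ≈ 0.866025
A ≈ ½·112·0.866025 = 56·0.866025 ≈ 48.4974

Area = 48.5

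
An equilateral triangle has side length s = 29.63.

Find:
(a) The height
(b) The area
(a) The height splits the triangle into two 30-60-90 halves: h = s·√3/2 = 29.63·1.73205/2 ≈ 51.3207/2 ≈ 25.6603
(b) Area = (√3/4)·s² = (√3/4)·29.63² = (√3/4)·877.9369 ≈ 0.433013·877.9369 ≈ 380.158

Height = 25.66, Area = 380.2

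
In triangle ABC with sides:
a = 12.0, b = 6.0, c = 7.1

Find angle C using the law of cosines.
c² = a² + b² − 2ab·cos(C)  ⇒  cos(C) = (a² + b² − c²)/(2ab)
cos(C) = (12.0² + 6.0² − 7.1²)/(2·12.0·6.0) = (144 + 36 − 50.41)/144 = 129.59/144 ≈ 0.899931
C = arccos(0.899931) ≈ 25.8511°

C = 25.85°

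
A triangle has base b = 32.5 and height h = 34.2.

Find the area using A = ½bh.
A = ½·b·h = ½·32.5·34.2 = ½·1111.5 = 555.75

Area = 555.75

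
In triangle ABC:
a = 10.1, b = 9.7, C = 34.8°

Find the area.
Two sides and the included angle (SAS): A = ½·a·b·sin(C) = ½·10.1·9.7·sin(34.8°)
sin(34.8°) ≈ 0.570714
A ≈ ½·97.97·0.570714 = 48.985·0.570714 ≈ 27.9564

Area = 27.96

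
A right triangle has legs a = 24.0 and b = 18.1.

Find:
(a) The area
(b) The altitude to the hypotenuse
(a) The legs are perpendicular, so Area = ½·a·b = ½·24.0·18.1 = ½·434.4 = 217.2
(b) Hypotenuse c = √(a² + b²) = √(576 + 327.61) = √903.61 ≈ 30.0601
    Area = ½·c·h_c  ⇒  h_c = 2·Area/c = 434.4/30.0601 ≈ 14.451

Area = 217.2, h_c = 14.45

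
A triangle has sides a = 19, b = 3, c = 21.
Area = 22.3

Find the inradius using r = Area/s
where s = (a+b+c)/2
s = (19 + 3 + 21)/2 = 43/2 = 21.5
r = Area/s = 22.3/21.5 ≈ 1.03721

r = 1.037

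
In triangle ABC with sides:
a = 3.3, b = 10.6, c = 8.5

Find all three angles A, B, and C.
Law of cosines for each angle (a² = 10.89, b² = 112.36, c² = 72.25):
cos(A) = (b² + c² − a²)/(2bc) = (112.36 + 72.25 − 10.89)/(2·10.6·8.5) = 173.72/180.2 ≈ 0.96404  ⇒  A ≈ 15.412°
cos(B) = (a² + c² − b²)/(2ac) = (10.89 + 72.25 − 112.36)/(2·3.3·8.5) = -29.22/56.1 ≈ -0.520856  ⇒  B ≈ 121.39°
cos(C) = (a² + b² − c²)/(2ab) = (10.89 + 112.36 − 72.25)/(2·3.3·10.6) = 51/69.96 ≈ 0.728988  ⇒  C ≈ 43.1984°
Check: A + B + C ≈ 180°

A = 15.41°, B = 121.4°, C = 43.2°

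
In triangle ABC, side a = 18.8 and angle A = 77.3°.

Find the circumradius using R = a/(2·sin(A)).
R = a/(2·sin(A)) = 18.8/(2·sin(77.3°))
sin(77.3°) ≈ 0.975535
R ≈ 18.8/(2·0.975535) = 18.8/1.95107 ≈ 9.63574

R = 9.636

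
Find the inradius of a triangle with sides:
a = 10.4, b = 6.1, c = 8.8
r = Area/s where s is the semi-perimeter.
s = (10.4 + 6.1 + 8.8)/2 = 25.3/2 = 12.65
Area = √(s(s−a)(s−b)(s−c)) = √(12.65·2.25·6.55·3.85) ≈ √717.753 ≈ 26.7909
r ≈ 26.7909/12.65 ≈ 2.11786

r = 2.118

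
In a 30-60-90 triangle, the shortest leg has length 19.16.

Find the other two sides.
In a 30-60-90 triangle the sides are in ratio 1 : √3 : 2 (short leg : long leg : hypotenuse).
Long leg = 19.16·√3 ≈ 19.16·1.73205 ≈ 33.1861
Hypotenuse = 2·19.16 = 38.32

Long leg = 19.16√3 = 33.19, Hypotenuse = 38.32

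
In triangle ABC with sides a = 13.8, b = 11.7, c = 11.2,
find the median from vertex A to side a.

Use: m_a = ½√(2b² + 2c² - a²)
m_a = ½√(2·11.7² + 2·11.2² − 13.8²) = ½√(2·136.89 + 2·125.44 − 190.44) = ½√(273.78 + 250.88 − 190.44) = ½√334.22
√334.22 ≈ 18.2817, so m_a ≈ 9.14084

m_a = 9.141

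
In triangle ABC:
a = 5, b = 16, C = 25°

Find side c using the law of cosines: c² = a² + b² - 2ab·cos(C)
c² = 5² + 16² − 2·5·16·cos(25°)
cos(25°) ≈ 0.906308
c² ≈ 25 + 256 − 160·(0.906308) ≈ 281 − 145.009 ≈ 135.991
c ≈ √135.991 ≈ 11.6615

c = 11.66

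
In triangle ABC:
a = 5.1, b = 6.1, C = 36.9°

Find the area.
Two sides and the included angle (SAS): A = ½·a·b·sin(C) = ½·5.1·6.1·sin(36.9°)
sin(36.9°) ≈ 0.60042
A ≈ ½·31.11·0.60042 = 15.555·0.60042 ≈ 9.33954

Area = 9.34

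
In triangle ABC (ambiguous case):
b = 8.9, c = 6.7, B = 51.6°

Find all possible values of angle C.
b/sin(B) = c/sin(C)  ⇒  sin(C) = c·sin(B)/b = 6.7·sin(51.6°)/8.9
sin(51.6°) ≈ 0.783693
sin(C) ≈ 6.7·0.783693/8.9 ≈ 5.25075/8.9 ≈ 0.589971
Candidate 1: C₁ = arcsin(0.589971) ≈ 36.155°  →  A = 180° − 51.6° − 36.155° ≈ 92.245° > 0, valid
Candidate 2: C₂ = 180° − C₁ ≈ 143.845°  →  A = 180° − 51.6° − 143.845° ≈ -15.445° ≤ 0, not a valid triangle

C = 36.15° (one solution)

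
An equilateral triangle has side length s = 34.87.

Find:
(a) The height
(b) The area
(a) The height splits the triangle into two 30-60-90 halves: h = s·√3/2 = 34.87·1.73205/2 ≈ 60.3966/2 ≈ 30.1983
(b) Area = (√3/4)·s² = (√3/4)·34.87² = (√3/4)·1215.9169 ≈ 0.433013·1215.9169 ≈ 526.507

Height = 30.2, Area = 526.5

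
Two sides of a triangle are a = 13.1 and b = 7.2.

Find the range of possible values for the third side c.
Triangle inequality: |a − b| < c < a + b
|a − b| = |13.1 − 7.2| = 5.9
a + b = 13.1 + 7.2 = 20.3

5.9 < c < 20.3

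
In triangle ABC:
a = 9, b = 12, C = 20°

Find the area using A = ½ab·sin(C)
A = ½·a·b·sin(C) = ½·9·12·sin(20°)
sin(20°) ≈ 0.34202
A ≈ ½·108·0.34202 = 54·0.34202 ≈ 18.4691

Area = 18.47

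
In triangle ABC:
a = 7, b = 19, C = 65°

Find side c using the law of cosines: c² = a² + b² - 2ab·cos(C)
c² = 7² + 19² − 2·7·19·cos(65°)
cos(65°) ≈ 0.422618
c² ≈ 49 + 361 − 266·(0.422618) ≈ 410 − 112.416 ≈ 297.584
c ≈ √297.584 ≈ 17.2506

c = 17.25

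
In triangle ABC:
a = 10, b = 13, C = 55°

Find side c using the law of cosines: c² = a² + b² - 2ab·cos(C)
c² = 10² + 13² − 2·10·13·cos(55°)
cos(55°) ≈ 0.573576
c² ≈ 100 + 169 − 260·(0.573576) ≈ 269 − 149.13 ≈ 119.87
c ≈ √119.87 ≈ 10.9485

c = 10.95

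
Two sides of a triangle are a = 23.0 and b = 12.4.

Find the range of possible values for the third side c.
Triangle inequality: |a − b| < c < a + b
|a − b| = |23.0 − 12.4| = 10.6
a + b = 23.0 + 12.4 = 35.4

10.6 < c < 35.4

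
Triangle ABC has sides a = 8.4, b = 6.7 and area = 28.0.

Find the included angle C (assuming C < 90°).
Area = ½·a·b·sin(C)  ⇒  sin(C) = 2·Area/(a·b) = 2·28.0/(8.4·6.7) = 56/56.28 ≈ 0.995025
C = arcsin(0.995025) ≈ 84.2823° (taking the acute solution since C < 90°)

C = 84.28°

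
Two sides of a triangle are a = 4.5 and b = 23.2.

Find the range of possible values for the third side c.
Triangle inequality: |a − b| < c < a + b
|a − b| = |4.5 − 23.2| = 18.7
a + b = 4.5 + 23.2 = 27.7

18.7 < c < 27.7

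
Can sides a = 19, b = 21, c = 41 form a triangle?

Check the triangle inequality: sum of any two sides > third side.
a + b vs c: 19 + 21 = 40 ≤ 41  ✗
a + c vs b: 19 + 41 = 60 > 21  ✓
b + c vs a: 21 + 41 = 62 > 19  ✓

No: 19 + 21 = 40 is not > 41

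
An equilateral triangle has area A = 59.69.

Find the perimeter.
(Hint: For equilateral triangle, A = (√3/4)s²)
A = (√3/4)s²  ⇒  s² = 4A/√3 = 4·59.69/√3 = 238.76/1.73205 ≈ 137.848
s ≈ √137.848 ≈ 11.7409
Perimeter = 3s ≈ 3·11.7409 ≈ 35.2226

Perimeter = 35.22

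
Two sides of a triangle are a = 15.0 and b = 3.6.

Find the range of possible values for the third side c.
Triangle inequality: |a − b| < c < a + b
|a − b| = |15.0 − 3.6| = 11.4
a + b = 15.0 + 3.6 = 18.6

11.4 < c < 18.6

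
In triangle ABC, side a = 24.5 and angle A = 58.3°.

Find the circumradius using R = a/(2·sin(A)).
R = a/(2·sin(A)) = 24.5/(2·sin(58.3°))
sin(58.3°) ≈ 0.850811
R ≈ 24.5/(2·0.850811) = 24.5/1.70162 ≈ 14.398

R = 14.4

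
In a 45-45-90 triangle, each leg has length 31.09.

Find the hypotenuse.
In a 45-45-90 triangle the sides are in ratio 1 : 1 : √2, so hypotenuse = leg·√2.
Hypotenuse = 31.09·√2 ≈ 31.09·1.41421 ≈ 43.9679

Hypotenuse = 31.09√2 = 43.97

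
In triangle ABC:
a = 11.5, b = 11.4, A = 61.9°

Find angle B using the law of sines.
a/sin(A) = b/sin(B)  ⇒  sin(B) = b·sin(A)/a = 11.4·sin(61.9°)/11.5
sin(61.9°) ≈ 0.882127
sin(B) ≈ 11.4·0.882127/11.5 ≈ 10.0562/11.5 ≈ 0.874456
B = arcsin(0.874456) ≈ 60.9807°
(Since b ≤ a we need B ≤ A, so the obtuse alternative 180° − 60.9807° ≈ 119.019° is rejected.)

B = 60.98°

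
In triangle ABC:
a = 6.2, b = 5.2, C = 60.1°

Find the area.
Two sides and the included angle (SAS): A = ½·a·b·sin(C) = ½·6.2·5.2·sin(60.1°)
sin(60.1°) ≈ 0.866897
A ≈ ½·32.24·0.866897 = 16.12·0.866897 ≈ 13.9744

Area = 13.97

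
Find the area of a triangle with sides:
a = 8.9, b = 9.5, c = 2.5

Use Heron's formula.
s = (8.9 + 9.5 + 2.5)/2 = 20.9/2 = 10.45
s − a = 1.55, s − b = 0.95, s − c = 7.95
s(s−a)(s−b)(s−c) = 10.45·1.55·0.95·7.95 ≈ 122.332
Area = √122.332 ≈ 11.0604

Area = 11.06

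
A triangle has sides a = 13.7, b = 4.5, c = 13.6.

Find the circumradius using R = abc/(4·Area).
First find the area with Heron's formula.
s = (13.7 + 4.5 + 13.6)/2 = 15.9
Area = √(s(s−a)(s−b)(s−c)) = √(15.9·2.2·11.4·2.3) ≈ √917.176 ≈ 30.2849
abc = 13.7·4.5·13.6 = 838.44
R = abc/(4·Area) ≈ 838.44/(4·30.2849) = 838.44/121.14 ≈ 6.92127

R = 6.921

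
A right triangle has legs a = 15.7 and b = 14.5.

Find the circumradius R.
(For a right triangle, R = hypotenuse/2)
Hypotenuse c = √(a² + b²) = √(246.49 + 210.25) = √456.74 ≈ 21.3715
R = c/2 ≈ 21.3715/2 ≈ 10.6857

R = 10.69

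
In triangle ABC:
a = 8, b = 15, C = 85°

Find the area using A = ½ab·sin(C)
A = ½·a·b·sin(C) = ½·8·15·sin(85°)
sin(85°) ≈ 0.996195
A ≈ ½·120·0.996195 = 60·0.996195 ≈ 59.7717

Area = 59.77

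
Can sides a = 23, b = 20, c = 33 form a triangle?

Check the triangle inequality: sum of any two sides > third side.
a + b vs c: 23 + 20 = 43 > 33  ✓
a + c vs b: 23 + 33 = 56 > 20  ✓
b + c vs a: 20 + 33 = 53 > 23  ✓

Yes, triangle inequality satisfied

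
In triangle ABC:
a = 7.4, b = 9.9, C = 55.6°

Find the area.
Two sides and the included angle (SAS): A = ½·a·b·sin(C) = ½·7.4·9.9·sin(55.6°)
sin(55.6°) ≈ 0.825113
A ≈ ½·73.26·0.825113 = 36.63·0.825113 ≈ 30.2239

Area = 30.22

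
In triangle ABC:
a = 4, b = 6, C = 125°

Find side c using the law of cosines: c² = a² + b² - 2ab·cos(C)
c² = 4² + 6² − 2·4·6·cos(125°)
cos(125°) ≈ -0.573576
c² ≈ 16 + 36 − 48·(-0.573576) ≈ 52 + 27.5317 ≈ 79.5317
c ≈ √79.5317 ≈ 8.91805

c = 8.918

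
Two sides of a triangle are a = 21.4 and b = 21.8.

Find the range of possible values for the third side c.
Triangle inequality: |a − b| < c < a + b
|a − b| = |21.4 − 21.8| = 0.4
a + b = 21.4 + 21.8 = 43.2

0.4 < c < 43.2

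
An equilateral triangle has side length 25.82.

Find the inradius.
r = Area/s with s the semi-perimeter.
Area = (√3/4)·25.82² = (√3/4)·666.6724 ≈ 0.433013·666.6724 ≈ 288.678
s = 3·25.82/2 = 38.73
r ≈ 288.678/38.73 ≈ 7.45359
(Equivalently r = side/(2√3) = 25.82/3.4641 ≈ 7.45359.)

r = 7.454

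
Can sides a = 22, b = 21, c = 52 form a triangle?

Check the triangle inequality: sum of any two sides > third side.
a + b vs c: 22 + 21 = 43 ≤ 52  ✗
a + c vs b: 22 + 52 = 74 > 21  ✓
b + c vs a: 21 + 52 = 73 > 22  ✓

No: 22 + 21 = 43 is not > 52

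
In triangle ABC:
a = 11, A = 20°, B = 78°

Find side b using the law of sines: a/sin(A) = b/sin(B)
a/sin(A) = b/sin(B)  ⇒  b = a·sin(B)/sin(A) = 11·sin(78°)/sin(20°)
sin(78°) ≈ 0.978148, sin(20°) ≈ 0.34202
b ≈ 11·0.978148/0.34202 ≈ 10.7596/0.34202 ≈ 31.459

b = 31.46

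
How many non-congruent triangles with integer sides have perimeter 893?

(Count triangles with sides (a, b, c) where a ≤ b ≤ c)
Let a ≤ b ≤ c with a + b + c = 893. The only binding inequality is a + b > c, i.e. 893 − c > c, so c < 893/2; and c ≥ 893/3 since c is the largest side.
So 298 ≤ c ≤ 446. For each c, b runs from ⌈(893 − c)/2⌉ up to c (then a = 893 − b − c satisfies 1 ≤ a ≤ b automatically), giving c − ⌈(893 − c)/2⌉ + 1 choices.
Summing over c: 1 + 3 + 4 + 6 + … + 222 + 223  (149 terms, c = 298, …, 446) = 16725
Check (closed form: nearest integer to p²/48 for even p, (p+3)²/48 for odd p): (893+3)²/48 = 896²/48 = 802816/48 ≈ 16725.33 → 16725

16725 triangles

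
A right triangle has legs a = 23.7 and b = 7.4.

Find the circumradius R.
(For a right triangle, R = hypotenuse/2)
Hypotenuse c = √(a² + b²) = √(561.69 + 54.76) = √616.45 ≈ 24.8284
R = c/2 ≈ 24.8284/2 ≈ 12.4142

R = 12.41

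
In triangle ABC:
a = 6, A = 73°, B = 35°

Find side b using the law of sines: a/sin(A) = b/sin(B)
a/sin(A) = b/sin(B)  ⇒  b = a·sin(B)/sin(A) = 6·sin(35°)/sin(73°)
sin(35°) ≈ 0.573576, sin(73°) ≈ 0.956305
b ≈ 6·0.573576/0.956305 ≈ 3.44146/0.956305 ≈ 3.5987

b = 3.599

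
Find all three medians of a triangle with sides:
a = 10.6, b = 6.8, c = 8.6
Median formula: m_a = ½√(2b² + 2c² − a²) (and cyclically). a² = 112.36, b² = 46.24, c² = 73.96.
m_a = ½√(2·46.24 + 2·73.96 − 112.36) = ½√128.04 ≈ ½·11.3155 ≈ 5.65774
m_b = ½√(2·112.36 + 2·73.96 − 46.24) = ½√326.4 ≈ ½·18.0665 ≈ 9.03327
m_c = ½√(2·112.36 + 2·46.24 − 73.96) = ½√243.24 ≈ ½·15.5962 ≈ 7.79808

m_a = 5.658, m_b = 9.033, m_c = 7.798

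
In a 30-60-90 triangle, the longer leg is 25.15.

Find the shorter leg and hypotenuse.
In a 30-60-90 triangle the sides are in ratio 1 : √3 : 2, so short leg = long leg/√3 and hypotenuse = 2·(short leg).
Short leg = 25.15/√3 ≈ 25.15/1.73205 ≈ 14.5204
Hypotenuse = 2·14.5204 ≈ 29.0407

Short leg = 14.52, Hypotenuse = 29.04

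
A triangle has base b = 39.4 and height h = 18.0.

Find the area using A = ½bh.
A = ½·b·h = ½·39.4·18.0 = ½·709.2 = 354.6

Area = 354.6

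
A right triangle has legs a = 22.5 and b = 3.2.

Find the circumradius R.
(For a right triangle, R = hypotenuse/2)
Hypotenuse c = √(a² + b²) = √(506.25 + 10.24) = √516.49 ≈ 22.7264
R = c/2 ≈ 22.7264/2 ≈ 11.3632

R = 11.36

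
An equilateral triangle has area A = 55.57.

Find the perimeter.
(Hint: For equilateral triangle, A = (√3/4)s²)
A = (√3/4)s²  ⇒  s² = 4A/√3 = 4·55.57/√3 = 222.28/1.73205 ≈ 128.333
s ≈ √128.333 ≈ 11.3284
Perimeter = 3s ≈ 3·11.3284 ≈ 33.9853

Perimeter = 33.99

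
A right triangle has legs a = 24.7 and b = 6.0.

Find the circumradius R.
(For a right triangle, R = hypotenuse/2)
Hypotenuse c = √(a² + b²) = √(610.09 + 36) = √646.09 ≈ 25.4183
R = c/2 ≈ 25.4183/2 ≈ 12.7092

R = 12.71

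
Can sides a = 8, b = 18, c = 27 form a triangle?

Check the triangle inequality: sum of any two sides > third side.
a + b vs c: 8 + 18 = 26 ≤ 27  ✗
a + c vs b: 8 + 27 = 35 > 18  ✓
b + c vs a: 18 + 27 = 45 > 8  ✓

No: 8 + 18 = 26 is not > 27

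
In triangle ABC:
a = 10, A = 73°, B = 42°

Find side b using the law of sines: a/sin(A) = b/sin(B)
a/sin(A) = b/sin(B)  ⇒  b = a·sin(B)/sin(A) = 10·sin(42°)/sin(73°)
sin(42°) ≈ 0.669131, sin(73°) ≈ 0.956305
b ≈ 10·0.669131/0.956305 ≈ 6.69131/0.956305 ≈ 6.99704

b = 6.997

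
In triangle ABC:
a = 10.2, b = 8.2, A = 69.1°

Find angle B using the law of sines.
a/sin(A) = b/sin(B)  ⇒  sin(B) = b·sin(A)/a = 8.2·sin(69.1°)/10.2
sin(69.1°) ≈ 0.934204
sin(B) ≈ 8.2·0.934204/10.2 ≈ 7.66048/10.2 ≈ 0.751027
B = arcsin(0.751027) ≈ 48.6794°
(Since b ≤ a we need B ≤ A, so the obtuse alternative 180° − 48.6794° ≈ 131.321° is rejected.)

B = 48.68°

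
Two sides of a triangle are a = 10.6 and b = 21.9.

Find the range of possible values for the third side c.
Triangle inequality: |a − b| < c < a + b
|a − b| = |10.6 − 21.9| = 11.3
a + b = 10.6 + 21.9 = 32.5

11.3 < c < 32.5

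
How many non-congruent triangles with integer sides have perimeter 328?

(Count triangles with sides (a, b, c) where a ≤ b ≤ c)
Let a ≤ b ≤ c with a + b + c = 328. The only binding inequality is a + b > c, i.e. 328 − c > c, so c < 328/2; and c ≥ 328/3 since c is the largest side.
So 110 ≤ c ≤ 163. For each c, b runs from ⌈(328 − c)/2⌉ up to c (then a = 328 − b − c satisfies 1 ≤ a ≤ b automatically), giving c − ⌈(328 − c)/2⌉ + 1 choices.
Summing over c: 2 + 3 + 5 + 6 + … + 80 + 81  (54 terms, c = 110, …, 163) = 2241
Check (closed form: nearest integer to p²/48 for even p, (p+3)²/48 for odd p): 328²/48 = 107584/48 ≈ 2241.33 → 2241

2241 triangles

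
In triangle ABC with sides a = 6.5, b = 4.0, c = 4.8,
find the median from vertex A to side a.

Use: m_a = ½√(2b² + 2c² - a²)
m_a = ½√(2·4.0² + 2·4.8² − 6.5²) = ½√(2·16 + 2·23.04 − 42.25) = ½√(32 + 46.08 − 42.25) = ½√35.83
√35.83 ≈ 5.98582, so m_a ≈ 2.99291

m_a = 2.993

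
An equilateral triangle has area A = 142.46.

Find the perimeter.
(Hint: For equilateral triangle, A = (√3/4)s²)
A = (√3/4)s²  ⇒  s² = 4A/√3 = 4·142.46/√3 = 569.84/1.73205 ≈ 328.997
s ≈ √328.997 ≈ 18.1383
Perimeter = 3s ≈ 3·18.1383 ≈ 54.4148

Perimeter = 54.41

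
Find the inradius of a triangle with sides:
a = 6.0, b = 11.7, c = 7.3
r = Area/s where s is the semi-perimeter.
s = (6.0 + 11.7 + 7.3)/2 = 25/2 = 12.5
Area = √(s(s−a)(s−b)(s−c)) = √(12.5·6.5·0.8·5.2) ≈ √338 ≈ 18.3848
r ≈ 18.3848/12.5 ≈ 1.47078

r = 1.471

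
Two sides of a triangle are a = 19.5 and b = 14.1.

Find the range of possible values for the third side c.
Triangle inequality: |a − b| < c < a + b
|a − b| = |19.5 − 14.1| = 5.4
a + b = 19.5 + 14.1 = 33.6

5.4 < c < 33.6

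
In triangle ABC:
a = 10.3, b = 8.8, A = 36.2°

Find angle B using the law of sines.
a/sin(A) = b/sin(B)  ⇒  sin(B) = b·sin(A)/a = 8.8·sin(36.2°)/10.3
sin(36.2°) ≈ 0.590606
sin(B) ≈ 8.8·0.590606/10.3 ≈ 5.19733/10.3 ≈ 0.504595
B = arcsin(0.504595) ≈ 30.3045°
(Since b ≤ a we need B ≤ A, so the obtuse alternative 180° − 30.3045° ≈ 149.696° is rejected.)

B = 30.3°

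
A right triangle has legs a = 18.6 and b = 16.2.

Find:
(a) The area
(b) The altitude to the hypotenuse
(a) The legs are perpendicular, so Area = ½·a·b = ½·18.6·16.2 = ½·301.32 = 150.66
(b) Hypotenuse c = √(a² + b²) = √(345.96 + 262.44) = √608.4 ≈ 24.6658
    Area = ½·c·h_c  ⇒  h_c = 2·Area/c = 301.32/24.6658 ≈ 12.2161

Area = 150.66, h_c = 12.22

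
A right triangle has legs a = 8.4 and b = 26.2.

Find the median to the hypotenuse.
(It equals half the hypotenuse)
Hypotenuse c = √(a² + b²) = √(70.56 + 686.44) = √757 ≈ 27.5136
Median to hypotenuse = c/2 ≈ 27.5136/2 ≈ 13.7568

Median = 13.76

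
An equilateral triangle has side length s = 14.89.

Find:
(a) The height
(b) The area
(a) The height splits the triangle into two 30-60-90 halves: h = s·√3/2 = 14.89·1.73205/2 ≈ 25.7902/2 ≈ 12.8951
(b) Area = (√3/4)·s² = (√3/4)·14.89² = (√3/4)·221.7121 ≈ 0.433013·221.7121 ≈ 96.0042

Height = 12.9, Area = 96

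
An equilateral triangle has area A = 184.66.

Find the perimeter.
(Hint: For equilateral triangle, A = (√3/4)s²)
A = (√3/4)s²  ⇒  s² = 4A/√3 = 4·184.66/√3 = 738.64/1.73205 ≈ 426.454
s ≈ √426.454 ≈ 20.6508
Perimeter = 3s ≈ 3·20.6508 ≈ 61.9523

Perimeter = 61.95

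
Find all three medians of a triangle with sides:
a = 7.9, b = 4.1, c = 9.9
Median formula: m_a = ½√(2b² + 2c² − a²) (and cyclically). a² = 62.41, b² = 16.81, c² = 98.01.
m_a = ½√(2·16.81 + 2·98.01 − 62.41) = ½√167.23 ≈ ½·12.9317 ≈ 6.46587
m_b = ½√(2·62.41 + 2·98.01 − 16.81) = ½√304.03 ≈ ½·17.4365 ≈ 8.71823
m_c = ½√(2·62.41 + 2·16.81 − 98.01) = ½√60.43 ≈ ½·7.77367 ≈ 3.88684

m_a = 6.466, m_b = 8.718, m_c = 3.887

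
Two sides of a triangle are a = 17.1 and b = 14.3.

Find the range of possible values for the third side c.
Triangle inequality: |a − b| < c < a + b
|a − b| = |17.1 − 14.3| = 2.8
a + b = 17.1 + 14.3 = 31.4

2.8 < c < 31.4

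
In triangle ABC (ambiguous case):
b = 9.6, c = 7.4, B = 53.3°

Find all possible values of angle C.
b/sin(B) = c/sin(C)  ⇒  sin(C) = c·sin(B)/b = 7.4·sin(53.3°)/9.6
sin(53.3°) ≈ 0.801776
sin(C) ≈ 7.4·0.801776/9.6 ≈ 5.93314/9.6 ≈ 0.618035
Candidate 1: C₁ = arcsin(0.618035) ≈ 38.1728°  →  A = 180° − 53.3° − 38.1728° ≈ 88.5272° > 0, valid
Candidate 2: C₂ = 180° − C₁ ≈ 141.827°  →  A = 180° − 53.3° − 141.827° ≈ -15.1272° ≤ 0, not a valid triangle

C = 38.17° (one solution)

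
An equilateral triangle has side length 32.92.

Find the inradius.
r = Area/s with s the semi-perimeter.
Area = (√3/4)·32.92² = (√3/4)·1083.7264 ≈ 0.433013·1083.7264 ≈ 469.267
s = 3·32.92/2 = 49.38
r ≈ 469.267/49.38 ≈ 9.50319
(Equivalently r = side/(2√3) = 32.92/3.4641 ≈ 9.50319.)

r = 9.503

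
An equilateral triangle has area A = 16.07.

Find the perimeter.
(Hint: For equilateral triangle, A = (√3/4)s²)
A = (√3/4)s²  ⇒  s² = 4A/√3 = 4·16.07/√3 = 64.28/1.73205 ≈ 37.1121
s ≈ √37.1121 ≈ 6.09197
Perimeter = 3s ≈ 3·6.09197 ≈ 18.2759

Perimeter = 18.28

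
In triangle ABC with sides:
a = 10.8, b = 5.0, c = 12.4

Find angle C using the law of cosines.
c² = a² + b² − 2ab·cos(C)  ⇒  cos(C) = (a² + b² − c²)/(2ab)
cos(C) = (10.8² + 5.0² − 12.4²)/(2·10.8·5.0) = (116.64 + 25 − 153.76)/108 = -12.12/108 ≈ -0.112222
C = arccos(-0.112222) ≈ 96.4434°

C = 96.44°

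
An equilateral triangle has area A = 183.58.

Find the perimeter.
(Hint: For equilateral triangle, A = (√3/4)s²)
A = (√3/4)s²  ⇒  s² = 4A/√3 = 4·183.58/√3 = 734.32/1.73205 ≈ 423.96
s ≈ √423.96 ≈ 20.5903
Perimeter = 3s ≈ 3·20.5903 ≈ 61.7709

Perimeter = 61.77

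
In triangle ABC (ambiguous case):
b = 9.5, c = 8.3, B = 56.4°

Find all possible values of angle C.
b/sin(B) = c/sin(C)  ⇒  sin(C) = c·sin(B)/b = 8.3·sin(56.4°)/9.5
sin(56.4°) ≈ 0.832921
sin(C) ≈ 8.3·0.832921/9.5 ≈ 6.91325/9.5 ≈ 0.72771
Candidate 1: C₁ = arcsin(0.72771) ≈ 46.6948°  →  A = 180° − 56.4° − 46.6948° ≈ 76.9052° > 0, valid
Candidate 2: C₂ = 180° − C₁ ≈ 133.305°  →  A = 180° − 56.4° − 133.305° ≈ -9.7052° ≤ 0, not a valid triangle

C = 46.69° (one solution)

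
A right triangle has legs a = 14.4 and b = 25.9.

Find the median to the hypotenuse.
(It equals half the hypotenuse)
Hypotenuse c = √(a² + b²) = √(207.36 + 670.81) = √878.17 ≈ 29.6339
Median to hypotenuse = c/2 ≈ 29.6339/2 ≈ 14.817

Median = 14.82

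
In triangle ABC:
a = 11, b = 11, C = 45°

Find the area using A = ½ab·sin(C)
A = ½·a·b·sin(C) = ½·11·11·sin(45°)
sin(45°) ≈ 0.707107
A ≈ ½·121·0.707107 = 60.5·0.707107 ≈ 42.78

Area = 42.78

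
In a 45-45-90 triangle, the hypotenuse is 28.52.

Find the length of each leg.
In a 45-45-90 triangle hypotenuse = leg·√2, so leg = hypotenuse/√2.
Leg = 28.52/√2 ≈ 28.52/1.41421 ≈ 20.1667

Each leg = 20.17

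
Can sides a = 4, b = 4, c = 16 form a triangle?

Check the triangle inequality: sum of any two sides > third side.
a + b vs c: 4 + 4 = 8 ≤ 16  ✗
a + c vs b: 4 + 16 = 20 > 4  ✓
b + c vs a: 4 + 16 = 20 > 4  ✓

No: 4 + 4 = 8 is not > 16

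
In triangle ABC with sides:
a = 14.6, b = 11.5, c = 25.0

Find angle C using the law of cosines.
c² = a² + b² − 2ab·cos(C)  ⇒  cos(C) = (a² + b² − c²)/(2ab)
cos(C) = (14.6² + 11.5² − 25.0²)/(2·14.6·11.5) = (213.16 + 132.25 − 625)/335.8 = -279.59/335.8 ≈ -0.832609
C = arccos(-0.832609) ≈ 146.368°

C = 146.4°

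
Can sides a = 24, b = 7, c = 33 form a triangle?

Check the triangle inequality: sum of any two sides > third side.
a + b vs c: 24 + 7 = 31 ≤ 33  ✗
a + c vs b: 24 + 33 = 57 > 7  ✓
b + c vs a: 7 + 33 = 40 > 24  ✓

No: 24 + 7 = 31 is not > 33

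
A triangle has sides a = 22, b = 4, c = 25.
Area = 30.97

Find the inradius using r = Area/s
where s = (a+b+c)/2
s = (22 + 4 + 25)/2 = 51/2 = 25.5
r = Area/s = 30.97/25.5 ≈ 1.21451

r = 1.215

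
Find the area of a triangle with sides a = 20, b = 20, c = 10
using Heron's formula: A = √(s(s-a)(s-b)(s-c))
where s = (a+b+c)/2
s = (20 + 20 + 10)/2 = 50/2 = 25
s − a = 5, s − b = 5, s − c = 15
s(s−a)(s−b)(s−c) = 25·5·5·15 = 9375
Area = √9375 ≈ 96.8246

s = 25.0, Area = 96.82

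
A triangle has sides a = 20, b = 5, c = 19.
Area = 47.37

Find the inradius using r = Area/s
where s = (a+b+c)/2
s = (20 + 5 + 19)/2 = 44/2 = 22
r = Area/s = 47.37/22 ≈ 2.15318

r = 2.153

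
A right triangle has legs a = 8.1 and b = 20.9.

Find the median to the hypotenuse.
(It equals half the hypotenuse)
Hypotenuse c = √(a² + b²) = √(65.61 + 436.81) = √502.42 ≈ 22.4147
Median to hypotenuse = c/2 ≈ 22.4147/2 ≈ 11.2074

Median = 11.21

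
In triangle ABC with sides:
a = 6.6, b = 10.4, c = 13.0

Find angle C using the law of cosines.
c² = a² + b² − 2ab·cos(C)  ⇒  cos(C) = (a² + b² − c²)/(2ab)
cos(C) = (6.6² + 10.4² − 13.0²)/(2·6.6·10.4) = (43.56 + 108.16 − 169)/137.28 = -17.28/137.28 ≈ -0.125874
C = arccos(-0.125874) ≈ 97.2312°

C = 97.23°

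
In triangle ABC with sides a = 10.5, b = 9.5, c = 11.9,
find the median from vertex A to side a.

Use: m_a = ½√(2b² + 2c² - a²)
m_a = ½√(2·9.5² + 2·11.9² − 10.5²) = ½√(2·90.25 + 2·141.61 − 110.25) = ½√(180.5 + 283.22 − 110.25) = ½√353.47
√353.47 ≈ 18.8008, so m_a ≈ 9.4004

m_a = 9.4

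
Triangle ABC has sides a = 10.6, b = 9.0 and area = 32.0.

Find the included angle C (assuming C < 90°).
Area = ½·a·b·sin(C)  ⇒  sin(C) = 2·Area/(a·b) = 2·32.0/(10.6·9.0) = 64/95.4 ≈ 0.67086
C = arcsin(0.67086) ≈ 42.1334° (taking the acute solution since C < 90°)

C = 42.13°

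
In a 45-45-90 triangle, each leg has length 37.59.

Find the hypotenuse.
In a 45-45-90 triangle the sides are in ratio 1 : 1 : √2, so hypotenuse = leg·√2.
Hypotenuse = 37.59·√2 ≈ 37.59·1.41421 ≈ 53.1603

Hypotenuse = 37.59√2 = 53.16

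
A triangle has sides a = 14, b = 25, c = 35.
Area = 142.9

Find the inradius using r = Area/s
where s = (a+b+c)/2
s = (14 + 25 + 35)/2 = 74/2 = 37
r = Area/s = 142.9/37 ≈ 3.86216

r = 3.862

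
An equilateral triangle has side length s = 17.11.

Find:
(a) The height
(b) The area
(a) The height splits the triangle into two 30-60-90 halves: h = s·√3/2 = 17.11·1.73205/2 ≈ 29.6354/2 ≈ 14.8177
(b) Area = (√3/4)·s² = (√3/4)·17.11² = (√3/4)·292.7521 ≈ 0.433013·292.7521 ≈ 126.765

Height = 14.82, Area = 126.8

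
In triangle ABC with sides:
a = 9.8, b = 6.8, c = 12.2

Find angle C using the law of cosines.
c² = a² + b² − 2ab·cos(C)  ⇒  cos(C) = (a² + b² − c²)/(2ab)
cos(C) = (9.8² + 6.8² − 12.2²)/(2·9.8·6.8) = (96.04 + 46.24 − 148.84)/133.28 = -6.56/133.28 ≈ -0.0492197
C = arccos(-0.0492197) ≈ 92.8212°

C = 92.82°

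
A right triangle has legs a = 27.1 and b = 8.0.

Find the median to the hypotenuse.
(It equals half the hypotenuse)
Hypotenuse c = √(a² + b²) = √(734.41 + 64) = √798.41 ≈ 28.2561
Median to hypotenuse = c/2 ≈ 28.2561/2 ≈ 14.1281

Median = 14.13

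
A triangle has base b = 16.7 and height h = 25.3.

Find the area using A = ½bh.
A = ½·b·h = ½·16.7·25.3 = ½·422.51 = 211.255

Area = 211.255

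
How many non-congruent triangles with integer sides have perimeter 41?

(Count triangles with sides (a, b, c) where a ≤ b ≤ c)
Let a ≤ b ≤ c with a + b + c = 41. The only binding inequality is a + b > c, i.e. 41 − c > c, so c < 41/2; and c ≥ 41/3 since c is the largest side.
So 14 ≤ c ≤ 20. For each c, b runs from ⌈(41 − c)/2⌉ up to c (then a = 41 − b − c satisfies 1 ≤ a ≤ b automatically), giving c − ⌈(41 − c)/2⌉ + 1 choices.
Summing over c: 1 + 3 + 4 + 6 + 7 + 9 + 10 = 40
Check (closed form: nearest integer to p²/48 for even p, (p+3)²/48 for odd p): (41+3)²/48 = 44²/48 = 1936/48 ≈ 40.33 → 40

40 triangles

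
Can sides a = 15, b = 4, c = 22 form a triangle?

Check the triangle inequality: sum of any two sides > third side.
a + b vs c: 15 + 4 = 19 ≤ 22  ✗
a + c vs b: 15 + 22 = 37 > 4  ✓
b + c vs a: 4 + 22 = 26 > 15  ✓

No: 15 + 4 = 19 is not > 22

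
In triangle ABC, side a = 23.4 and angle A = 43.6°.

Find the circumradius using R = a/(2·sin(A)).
R = a/(2·sin(A)) = 23.4/(2·sin(43.6°))
sin(43.6°) ≈ 0.68962
R ≈ 23.4/(2·0.68962) = 23.4/1.37924 ≈ 16.9659

R = 16.97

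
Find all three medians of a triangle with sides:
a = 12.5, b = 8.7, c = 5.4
Median formula: m_a = ½√(2b² + 2c² − a²) (and cyclically). a² = 156.25, b² = 75.69, c² = 29.16.
m_a = ½√(2·75.69 + 2·29.16 − 156.25) = ½√53.45 ≈ ½·7.31095 ≈ 3.65548
m_b = ½√(2·156.25 + 2·29.16 − 75.69) = ½√295.13 ≈ ½·17.1793 ≈ 8.58967
m_c = ½√(2·156.25 + 2·75.69 − 29.16) = ½√434.72 ≈ ½·20.8499 ≈ 10.425

m_a = 3.655, m_b = 8.59, m_c = 10.42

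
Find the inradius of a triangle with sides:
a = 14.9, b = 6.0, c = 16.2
r = Area/s where s is the semi-perimeter.
s = (14.9 + 6.0 + 16.2)/2 = 37.1/2 = 18.55
Area = √(s(s−a)(s−b)(s−c)) = √(18.55·3.65·12.55·2.35) ≈ √1996.86 ≈ 44.6863
r ≈ 44.6863/18.55 ≈ 2.40896

r = 2.409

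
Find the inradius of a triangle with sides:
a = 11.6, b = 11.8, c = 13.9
r = Area/s where s is the semi-perimeter.
s = (11.6 + 11.8 + 13.9)/2 = 37.3/2 = 18.65
Area = √(s(s−a)(s−b)(s−c)) = √(18.65·7.05·6.85·4.75) ≈ √4278.11 ≈ 65.4073
r ≈ 65.4073/18.65 ≈ 3.50709

r = 3.507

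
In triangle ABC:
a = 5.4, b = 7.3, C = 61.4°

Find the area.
Two sides and the included angle (SAS): A = ½·a·b·sin(C) = ½·5.4·7.3·sin(61.4°)
sin(61.4°) ≈ 0.877983
A ≈ ½·39.42·0.877983 = 19.71·0.877983 ≈ 17.305

Area = 17.31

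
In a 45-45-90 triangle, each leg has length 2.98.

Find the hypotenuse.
In a 45-45-90 triangle the sides are in ratio 1 : 1 : √2, so hypotenuse = leg·√2.
Hypotenuse = 2.98·√2 ≈ 2.98·1.41421 ≈ 4.21436

Hypotenuse = 2.98√2 = 4.214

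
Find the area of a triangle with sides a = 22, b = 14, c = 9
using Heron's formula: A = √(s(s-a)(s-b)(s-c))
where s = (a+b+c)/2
s = (22 + 14 + 9)/2 = 45/2 = 22.5
s − a = 0.5, s − b = 8.5, s − c = 13.5
s(s−a)(s−b)(s−c) = 22.5·0.5·8.5·13.5 = 1290.9375
Area = √1290.9375 ≈ 35.9296

s = 22.5, Area = 35.93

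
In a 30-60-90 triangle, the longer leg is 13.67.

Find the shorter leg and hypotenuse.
In a 30-60-90 triangle the sides are in ratio 1 : √3 : 2, so short leg = long leg/√3 and hypotenuse = 2·(short leg).
Short leg = 13.67/√3 ≈ 13.67/1.73205 ≈ 7.89238
Hypotenuse = 2·7.89238 ≈ 15.7848

Short leg = 7.892, Hypotenuse = 15.78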